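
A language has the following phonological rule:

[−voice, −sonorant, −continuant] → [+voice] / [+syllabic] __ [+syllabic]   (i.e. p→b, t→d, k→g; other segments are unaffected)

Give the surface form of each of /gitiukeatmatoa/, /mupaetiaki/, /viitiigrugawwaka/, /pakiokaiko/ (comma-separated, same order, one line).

/gitiukeatmatoa/: /t/ is a voiceless stop between vowels /i/ and /i/, so it voices to [d]. /k/ is a voiceless stop between vowels /u/ and /e/, so it voices to [g]. /t/ is a voiceless stop between vowels /a/ and /o/, so it voices to [d]. → [gidiugeatmadoa].
/mupaetiaki/: /p/ is a voiceless stop between vowels /u/ and /a/, so it voices to [b]. /t/ is a voiceless stop between vowels /e/ and /i/, so it voices to [d]. /k/ is a voiceless stop between vowels /a/ and /i/, so it voices to [g]. → [mubaediagi].
/viitiigrugawwaka/: /t/ is a voiceless stop between vowels /i/ and /i/, so it voices to [d]. /k/ is a voiceless stop between vowels /a/ and /a/, so it voices to [g]. → [viidiigrugawwaga].
/pakiokaiko/: /k/ is a voiceless stop between vowels /a/ and /i/, so it voices to [g]. /k/ is a voiceless stop between vowels /o/ and /a/, so it voices to [g]. /k/ is a voiceless stop between vowels /i/ and /o/, so it voices to [g]. → [pagiogaigo].

gidiugeatmadoa, mubaediagi, viidiigrugawwaga, pagiogaigo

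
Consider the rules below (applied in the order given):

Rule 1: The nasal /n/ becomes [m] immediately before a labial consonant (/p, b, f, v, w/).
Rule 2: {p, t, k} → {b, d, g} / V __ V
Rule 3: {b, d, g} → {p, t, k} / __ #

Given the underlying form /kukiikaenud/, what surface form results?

kugiigaenut

Rule 1 (nasal place assimilation): no segment meets the environment; /kukiikaenud/ is unchanged.
Rule 2 (intervocalic voicing): /k/ is a voiceless stop between vowels /u/ and /i/, so it voices to [g]. /k/ is a voiceless stop between vowels /i/ and /a/, so it voices to [g]. /kukiikaenud/ → kugiigaenud.
Rule 3 (final devoicing): /d/ is a voiced stop in word-final position, so it devoices to [t]. /kugiigaenud/ → kugiigaenut.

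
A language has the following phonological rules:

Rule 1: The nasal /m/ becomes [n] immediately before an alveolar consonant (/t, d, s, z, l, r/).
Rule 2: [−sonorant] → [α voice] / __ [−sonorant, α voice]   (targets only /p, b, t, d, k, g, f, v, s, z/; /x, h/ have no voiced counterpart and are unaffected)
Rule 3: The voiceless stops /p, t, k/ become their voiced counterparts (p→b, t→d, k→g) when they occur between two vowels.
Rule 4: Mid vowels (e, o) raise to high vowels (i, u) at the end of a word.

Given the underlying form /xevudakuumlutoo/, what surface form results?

Rule 1 (nasal place assimilation): /m/ precedes the alveolar consonant /l/, so it assimilates in place to [n]. /xevudakuumlutoo/ → xevudakuunlutoo.
Rule 2 (regressive voicing assimilation): no segment meets the environment; /xevudakuunlutoo/ is unchanged.
Rule 3 (intervocalic voicing): /k/ is a voiceless stop between vowels /a/ and /u/, so it voices to [g]. /t/ is a voiceless stop between vowels /u/ and /o/, so it voices to [d]. /xevudakuunlutoo/ → xevudaguunludoo.
Rule 4 (final vowel raising): /o/ is a mid vowel in word-final position, so it raises to [u]. /xevudaguunludoo/ → xevudaguunludou.

xevudaguunludou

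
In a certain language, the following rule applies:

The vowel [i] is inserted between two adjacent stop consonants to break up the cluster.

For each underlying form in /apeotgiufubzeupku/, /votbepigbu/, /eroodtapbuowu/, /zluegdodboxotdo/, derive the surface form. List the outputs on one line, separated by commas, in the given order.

/apeotgiufubzeupku/: /t/ and /g/ form a stop–stop cluster, so [i] is inserted between them. /p/ and /k/ form a stop–stop cluster, so [i] is inserted between them. → [apeotigiufubzeupiku].
/votbepigbu/: /t/ and /b/ form a stop–stop cluster, so [i] is inserted between them. /g/ and /b/ form a stop–stop cluster, so [i] is inserted between them. → [votibepigibu].
/eroodtapbuowu/: /d/ and /t/ form a stop–stop cluster, so [i] is inserted between them. /p/ and /b/ form a stop–stop cluster, so [i] is inserted between them. → [erooditapibuowu].
/zluegdodboxotdo/: /g/ and /d/ form a stop–stop cluster, so [i] is inserted between them. /d/ and /b/ form a stop–stop cluster, so [i] is inserted between them. /t/ and /d/ form a stop–stop cluster, so [i] is inserted between them. → [zluegidodiboxotido].

apeotigiufubzeupiku, votibepigibu, erooditapibuowu, zluegidodiboxotido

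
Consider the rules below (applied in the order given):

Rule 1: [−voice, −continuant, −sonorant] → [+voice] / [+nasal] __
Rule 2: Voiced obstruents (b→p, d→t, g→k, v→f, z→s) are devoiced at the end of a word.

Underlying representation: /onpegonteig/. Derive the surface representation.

onbegondeik

Rule 1 (post-nasal voicing): /p/ is a voiceless stop immediately after the nasal /n/, so it voices to [b]. /t/ is a voiceless stop immediately after the nasal /n/, so it voices to [d]. /onpegonteig/ → onbegondeig.
Rule 2 (final devoicing): /g/ is a voiced obstruent in word-final position, so it devoices to [k]. /onbegondeig/ → onbegondeik.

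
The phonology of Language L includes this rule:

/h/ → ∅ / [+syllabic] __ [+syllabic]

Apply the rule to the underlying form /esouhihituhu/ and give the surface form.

esouiituu

/h/ occurs between vowels /u/ and /i/, so it deletes.
/h/ occurs between vowels /i/ and /i/, so it deletes.
/h/ occurs between vowels /u/ and /u/, so it deletes.
Surface form: [esouiituu].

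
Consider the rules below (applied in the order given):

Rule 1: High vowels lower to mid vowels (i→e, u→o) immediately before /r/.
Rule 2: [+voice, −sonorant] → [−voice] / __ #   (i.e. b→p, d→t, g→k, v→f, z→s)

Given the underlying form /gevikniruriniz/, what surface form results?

Rule 1 (pre-rhotic lowering): /i/ is a high vowel immediately before /r/, so it lowers to [e]. /u/ is a high vowel immediately before /r/, so it lowers to [o]. /gevikniruriniz/ → gevikneroriniz.
Rule 2 (final devoicing): /z/ is a voiced obstruent in word-final position, so it devoices to [s]. /gevikneroriniz/ → geviknerorinis.

geviknerorinis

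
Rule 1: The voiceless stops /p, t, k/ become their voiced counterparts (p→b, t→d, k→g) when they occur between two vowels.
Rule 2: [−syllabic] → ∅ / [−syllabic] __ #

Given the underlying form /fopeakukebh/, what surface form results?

Rule 1 (intervocalic voicing): /p/ is a voiceless stop between vowels /o/ and /e/, so it voices to [b]. /k/ is a voiceless stop between vowels /a/ and /u/, so it voices to [g]. /k/ is a voiceless stop between vowels /u/ and /e/, so it voices to [g]. /fopeakukebh/ → fobeagugebh.
Rule 2 (final cluster simplification): /h/ is the second consonant of a word-final cluster /bh/, so it deletes. /fobeagugebh/ → fobeagugeb.

fobeagugeb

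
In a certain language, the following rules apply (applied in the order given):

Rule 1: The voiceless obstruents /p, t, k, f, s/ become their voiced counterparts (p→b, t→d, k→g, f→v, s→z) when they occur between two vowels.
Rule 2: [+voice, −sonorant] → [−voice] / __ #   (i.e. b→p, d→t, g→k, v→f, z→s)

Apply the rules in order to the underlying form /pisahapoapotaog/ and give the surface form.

pizahaboabodaok

Rule 1 (intervocalic voicing): /s/ is a voiceless obstruent between vowels /i/ and /a/, so it voices to [z]. /p/ is a voiceless obstruent between vowels /a/ and /o/, so it voices to [b]. /p/ is a voiceless obstruent between vowels /a/ and /o/, so it voices to [b]. /t/ is a voiceless obstruent between vowels /o/ and /a/, so it voices to [d]. /pisahapoapotaog/ → pizahaboabodaog.
Rule 2 (final devoicing): /g/ is a voiced obstruent in word-final position, so it devoices to [k]. /pizahaboabodaog/ → pizahaboabodaok.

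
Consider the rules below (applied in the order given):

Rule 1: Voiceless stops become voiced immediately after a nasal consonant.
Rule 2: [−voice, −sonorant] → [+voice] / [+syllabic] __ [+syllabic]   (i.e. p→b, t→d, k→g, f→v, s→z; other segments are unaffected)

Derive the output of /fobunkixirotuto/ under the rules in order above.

Rule 1 (post-nasal voicing): /k/ is a voiceless stop immediately after the nasal /n/, so it voices to [g]. /fobunkixirotuto/ → fobungixirotuto.
Rule 2 (intervocalic voicing): /t/ is a voiceless obstruent between vowels /o/ and /u/, so it voices to [d]. /t/ is a voiceless obstruent between vowels /u/ and /o/, so it voices to [d]. /fobungixirotuto/ → fobungixirodudo.

fobungixirodudo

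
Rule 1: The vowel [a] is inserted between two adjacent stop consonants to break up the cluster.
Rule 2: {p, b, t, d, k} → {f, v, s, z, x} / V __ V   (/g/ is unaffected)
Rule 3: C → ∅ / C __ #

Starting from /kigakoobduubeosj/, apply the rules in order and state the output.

Rule 1 (stop-cluster a-epenthesis): /b/ and /d/ form a stop–stop cluster, so [a] is inserted between them. /kigakoobduubeosj/ → kigakoobaduubeosj.
Rule 2 (intervocalic spirantization): /k/ is a stop between vowels /a/ and /o/, so it spirantizes to the fricative [x]. /b/ is a stop between vowels /o/ and /a/, so it spirantizes to the fricative [v]. /d/ is a stop between vowels /a/ and /u/, so it spirantizes to the fricative [z]. /b/ is a stop between vowels /u/ and /e/, so it spirantizes to the fricative [v]. /kigakoobaduubeosj/ → kigaxoovazuuveosj.
Rule 3 (final cluster simplification): /j/ is the second consonant of a word-final cluster /sj/, so it deletes. /kigaxoovazuuveosj/ → kigaxoovazuuveos.

kigaxoovazuuveos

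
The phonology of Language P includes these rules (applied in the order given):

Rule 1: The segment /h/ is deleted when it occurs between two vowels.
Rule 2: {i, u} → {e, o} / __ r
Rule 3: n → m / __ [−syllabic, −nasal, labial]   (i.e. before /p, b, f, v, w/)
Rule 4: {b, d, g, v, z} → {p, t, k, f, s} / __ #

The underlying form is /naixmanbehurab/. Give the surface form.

naixmambeorap

Rule 1 (intervocalic h-deletion): /h/ occurs between vowels /e/ and /u/, so it deletes. /naixmanbehurab/ → naixmanbeurab.
Rule 2 (pre-rhotic lowering): /u/ is a high vowel immediately before /r/, so it lowers to [o]. /naixmanbeurab/ → naixmanbeorab.
Rule 3 (nasal place assimilation): /n/ precedes the labial consonant /b/, so it assimilates in place to [m]. /naixmanbeorab/ → naixmambeorab.
Rule 4 (final devoicing): /b/ is a voiced obstruent in word-final position, so it devoices to [p]. /naixmambeorab/ → naixmambeorap.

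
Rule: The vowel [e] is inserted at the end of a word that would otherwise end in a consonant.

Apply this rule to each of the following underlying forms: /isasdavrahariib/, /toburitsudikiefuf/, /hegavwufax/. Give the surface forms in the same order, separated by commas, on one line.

/isasdavrahariib/: the form ends in the consonant /b/, so [e] is inserted word-finally. → [isasdavrahariibe].
/toburitsudikiefuf/: the form ends in the consonant /f/, so [e] is inserted word-finally. → [toburitsudikiefufe].
/hegavwufax/: the form ends in the consonant /x/, so [e] is inserted word-finally. → [hegavwufaxe].

isasdavrahariibe, toburitsudikiefufe, hegavwufaxe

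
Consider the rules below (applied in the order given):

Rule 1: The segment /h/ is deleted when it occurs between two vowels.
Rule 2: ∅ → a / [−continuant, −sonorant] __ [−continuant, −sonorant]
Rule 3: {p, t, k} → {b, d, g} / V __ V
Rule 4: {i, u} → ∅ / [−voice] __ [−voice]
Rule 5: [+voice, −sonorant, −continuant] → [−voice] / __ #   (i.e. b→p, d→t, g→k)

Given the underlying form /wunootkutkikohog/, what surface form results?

wunoodagudagigook

Rule 1 (intervocalic h-deletion): /h/ occurs between vowels /o/ and /o/, so it deletes. /wunootkutkikohog/ → wunootkutkikoog.
Rule 2 (stop-cluster a-epenthesis): /t/ and /k/ form a stop–stop cluster, so [a] is inserted between them. /t/ and /k/ form a stop–stop cluster, so [a] is inserted between them. /wunootkutkikoog/ → wunootakutakikoog.
Rule 3 (intervocalic voicing): /t/ is a voiceless stop between vowels /o/ and /a/, so it voices to [d]. /k/ is a voiceless stop between vowels /a/ and /u/, so it voices to [g]. /t/ is a voiceless stop between vowels /u/ and /a/, so it voices to [d]. /k/ is a voiceless stop between vowels /a/ and /i/, so it voices to [g]. /k/ is a voiceless stop between vowels /i/ and /o/, so it voices to [g]. /wunootakutakikoog/ → wunoodagudagigoog.
Rule 4 (high vowel syncope): no segment meets the environment; /wunoodagudagigoog/ is unchanged.
Rule 5 (final devoicing): /g/ is a voiced stop in word-final position, so it devoices to [k]. /wunoodagudagigoog/ → wunoodagudagigook.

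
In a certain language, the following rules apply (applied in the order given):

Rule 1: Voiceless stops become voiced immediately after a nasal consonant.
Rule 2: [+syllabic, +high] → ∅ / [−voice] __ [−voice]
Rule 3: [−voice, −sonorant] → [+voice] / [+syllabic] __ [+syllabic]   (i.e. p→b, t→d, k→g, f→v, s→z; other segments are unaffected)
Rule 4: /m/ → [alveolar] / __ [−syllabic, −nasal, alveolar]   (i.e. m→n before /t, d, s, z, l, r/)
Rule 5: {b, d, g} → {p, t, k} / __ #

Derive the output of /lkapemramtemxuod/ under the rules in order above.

lkabenrandemxuot

Rule 1 (post-nasal voicing): /t/ is a voiceless stop immediately after the nasal /m/, so it voices to [d]. /lkapemramtemxuod/ → lkapemramdemxuod.
Rule 2 (high vowel syncope): no segment meets the environment; /lkapemramdemxuod/ is unchanged.
Rule 3 (intervocalic voicing): /p/ is a voiceless obstruent between vowels /a/ and /e/, so it voices to [b]. /lkapemramdemxuod/ → lkabemramdemxuod.
Rule 4 (nasal place assimilation): /m/ precedes the alveolar consonant /r/, so it assimilates in place to [n]. /m/ precedes the alveolar consonant /d/, so it assimilates in place to [n]. /lkabemramdemxuod/ → lkabenrandemxuod.
Rule 5 (final devoicing): /d/ is a voiced stop in word-final position, so it devoices to [t]. /lkabenrandemxuod/ → lkabenrandemxuot.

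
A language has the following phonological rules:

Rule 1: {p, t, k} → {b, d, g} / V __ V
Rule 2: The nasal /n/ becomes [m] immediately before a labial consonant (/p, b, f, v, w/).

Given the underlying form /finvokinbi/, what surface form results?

fimvogimbi

Rule 1 (intervocalic voicing): /k/ is a voiceless stop between vowels /o/ and /i/, so it voices to [g]. /finvokinbi/ → finvoginbi.
Rule 2 (nasal place assimilation): /n/ precedes the labial consonant /v/, so it assimilates in place to [m]. /n/ precedes the labial consonant /b/, so it assimilates in place to [m]. /finvoginbi/ → fimvogimbi.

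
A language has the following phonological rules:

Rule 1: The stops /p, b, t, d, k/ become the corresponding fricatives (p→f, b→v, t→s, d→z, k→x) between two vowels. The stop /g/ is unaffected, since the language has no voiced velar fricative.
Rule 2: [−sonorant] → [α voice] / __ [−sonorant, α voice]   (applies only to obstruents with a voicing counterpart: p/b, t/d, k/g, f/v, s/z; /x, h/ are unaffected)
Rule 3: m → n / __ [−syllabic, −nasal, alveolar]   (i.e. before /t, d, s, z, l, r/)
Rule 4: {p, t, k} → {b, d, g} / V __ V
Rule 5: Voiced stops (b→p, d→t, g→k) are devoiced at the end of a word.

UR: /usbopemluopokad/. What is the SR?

Rule 1 (intervocalic spirantization): /p/ is a stop between vowels /o/ and /e/, so it spirantizes to the fricative [f]. /p/ is a stop between vowels /o/ and /o/, so it spirantizes to the fricative [f]. /k/ is a stop between vowels /o/ and /a/, so it spirantizes to the fricative [x]. /usbopemluopokad/ → usbofemluofoxad.
Rule 2 (regressive voicing assimilation): /s/ precedes the voiced obstruent /b/, so it voices to [z] by assimilation. /usbofemluofoxad/ → uzbofemluofoxad.
Rule 3 (nasal place assimilation): /m/ precedes the alveolar consonant /l/, so it assimilates in place to [n]. /uzbofemluofoxad/ → uzbofenluofoxad.
Rule 4 (intervocalic voicing): no segment meets the environment; /uzbofenluofoxad/ is unchanged.
Rule 5 (final devoicing): /d/ is a voiced stop in word-final position, so it devoices to [t]. /uzbofenluofoxad/ → uzbofenluofoxat.

uzbofenluofoxat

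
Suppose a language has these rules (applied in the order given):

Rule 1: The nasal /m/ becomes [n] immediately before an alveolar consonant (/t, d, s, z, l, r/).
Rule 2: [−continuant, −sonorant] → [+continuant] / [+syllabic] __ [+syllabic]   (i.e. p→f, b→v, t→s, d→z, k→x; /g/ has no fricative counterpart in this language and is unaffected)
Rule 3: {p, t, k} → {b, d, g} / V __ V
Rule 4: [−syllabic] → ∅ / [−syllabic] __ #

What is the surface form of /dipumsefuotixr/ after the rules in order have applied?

Rule 1 (nasal place assimilation): /m/ precedes the alveolar consonant /s/, so it assimilates in place to [n]. /dipumsefuotixr/ → dipunsefuotixr.
Rule 2 (intervocalic spirantization): /p/ is a stop between vowels /i/ and /u/, so it spirantizes to the fricative [f]. /t/ is a stop between vowels /o/ and /i/, so it spirantizes to the fricative [s]. /dipunsefuotixr/ → difunsefuosixr.
Rule 3 (intervocalic voicing): no segment meets the environment; /difunsefuosixr/ is unchanged.
Rule 4 (final cluster simplification): /r/ is the second consonant of a word-final cluster /xr/, so it deletes. /difunsefuosixr/ → difunsefuosix.

difunsefuosix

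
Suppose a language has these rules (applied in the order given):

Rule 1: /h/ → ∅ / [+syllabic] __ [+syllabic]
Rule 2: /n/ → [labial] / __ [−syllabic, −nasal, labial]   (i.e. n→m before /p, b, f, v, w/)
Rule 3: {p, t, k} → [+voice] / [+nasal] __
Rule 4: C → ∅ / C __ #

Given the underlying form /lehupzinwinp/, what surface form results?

leupzimwim

Rule 1 (intervocalic h-deletion): /h/ occurs between vowels /e/ and /u/, so it deletes. /lehupzinwinp/ → leupzinwinp.
Rule 2 (nasal place assimilation): /n/ precedes the labial consonant /w/, so it assimilates in place to [m]. /n/ precedes the labial consonant /p/, so it assimilates in place to [m]. /leupzinwinp/ → leupzimwimp.
Rule 3 (post-nasal voicing): /p/ is a voiceless stop immediately after the nasal /m/, so it voices to [b]. /leupzimwimp/ → leupzimwimb.
Rule 4 (final cluster simplification): /b/ is the second consonant of a word-final cluster /mb/, so it deletes. /leupzimwimb/ → leupzimwim.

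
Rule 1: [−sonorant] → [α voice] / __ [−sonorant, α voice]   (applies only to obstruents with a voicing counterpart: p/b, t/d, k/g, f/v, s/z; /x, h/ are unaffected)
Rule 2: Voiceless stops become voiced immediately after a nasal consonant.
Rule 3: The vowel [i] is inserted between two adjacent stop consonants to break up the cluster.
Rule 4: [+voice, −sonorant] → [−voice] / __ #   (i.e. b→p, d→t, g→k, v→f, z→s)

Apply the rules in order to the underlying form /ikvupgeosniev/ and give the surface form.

igvubigeosnief

Rule 1 (regressive voicing assimilation): /k/ precedes the voiced obstruent /v/, so it voices to [g] by assimilation. /p/ precedes the voiced obstruent /g/, so it voices to [b] by assimilation. /ikvupgeosniev/ → igvubgeosniev.
Rule 2 (post-nasal voicing): no segment meets the environment; /igvubgeosniev/ is unchanged.
Rule 3 (stop-cluster i-epenthesis): /b/ and /g/ form a stop–stop cluster, so [i] is inserted between them. /igvubgeosniev/ → igvubigeosniev.
Rule 4 (final devoicing): /v/ is a voiced obstruent in word-final position, so it devoices to [f]. /igvubigeosniev/ → igvubigeosnief.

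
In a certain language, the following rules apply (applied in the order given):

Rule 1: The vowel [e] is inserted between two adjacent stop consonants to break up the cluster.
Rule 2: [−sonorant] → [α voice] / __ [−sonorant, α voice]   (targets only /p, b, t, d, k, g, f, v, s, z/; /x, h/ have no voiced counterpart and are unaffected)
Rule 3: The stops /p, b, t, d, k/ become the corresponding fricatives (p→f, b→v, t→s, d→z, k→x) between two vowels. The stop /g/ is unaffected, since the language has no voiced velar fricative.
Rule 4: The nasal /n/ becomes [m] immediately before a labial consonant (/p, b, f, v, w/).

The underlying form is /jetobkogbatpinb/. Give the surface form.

jesovexogevasefimb

Rule 1 (stop-cluster e-epenthesis): /b/ and /k/ form a stop–stop cluster, so [e] is inserted between them. /g/ and /b/ form a stop–stop cluster, so [e] is inserted between them. /t/ and /p/ form a stop–stop cluster, so [e] is inserted between them. /jetobkogbatpinb/ → jetobekogebatepinb.
Rule 2 (regressive voicing assimilation): no segment meets the environment; /jetobekogebatepinb/ is unchanged.
Rule 3 (intervocalic spirantization): /t/ is a stop between vowels /e/ and /o/, so it spirantizes to the fricative [s]. /b/ is a stop between vowels /o/ and /e/, so it spirantizes to the fricative [v]. /k/ is a stop between vowels /e/ and /o/, so it spirantizes to the fricative [x]. /b/ is a stop between vowels /e/ and /a/, so it spirantizes to the fricative [v]. /t/ is a stop between vowels /a/ and /e/, so it spirantizes to the fricative [s]. /p/ is a stop between vowels /e/ and /i/, so it spirantizes to the fricative [f]. /jetobekogebatepinb/ → jesovexogevasefinb.
Rule 4 (nasal place assimilation): /n/ precedes the labial consonant /b/, so it assimilates in place to [m]. /jesovexogevasefinb/ → jesovexogevasefimb.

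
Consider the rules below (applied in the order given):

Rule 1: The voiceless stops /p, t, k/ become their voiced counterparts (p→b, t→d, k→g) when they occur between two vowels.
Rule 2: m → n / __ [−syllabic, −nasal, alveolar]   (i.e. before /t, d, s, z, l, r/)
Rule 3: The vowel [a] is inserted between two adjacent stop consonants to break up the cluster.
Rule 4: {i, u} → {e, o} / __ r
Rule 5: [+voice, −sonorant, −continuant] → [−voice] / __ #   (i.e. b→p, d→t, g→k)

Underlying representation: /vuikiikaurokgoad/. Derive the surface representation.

Rule 1 (intervocalic voicing): /k/ is a voiceless stop between vowels /i/ and /i/, so it voices to [g]. /k/ is a voiceless stop between vowels /i/ and /a/, so it voices to [g]. /vuikiikaurokgoad/ → vuigiigaurokgoad.
Rule 2 (nasal place assimilation): no segment meets the environment; /vuigiigaurokgoad/ is unchanged.
Rule 3 (stop-cluster a-epenthesis): /k/ and /g/ form a stop–stop cluster, so [a] is inserted between them. /vuigiigaurokgoad/ → vuigiigaurokagoad.
Rule 4 (pre-rhotic lowering): /u/ is a high vowel immediately before /r/, so it lowers to [o]. /vuigiigaurokagoad/ → vuigiigaorokagoad.
Rule 5 (final devoicing): /d/ is a voiced stop in word-final position, so it devoices to [t]. /vuigiigaorokagoad/ → vuigiigaorokagoat.

vuigiigaorokagoat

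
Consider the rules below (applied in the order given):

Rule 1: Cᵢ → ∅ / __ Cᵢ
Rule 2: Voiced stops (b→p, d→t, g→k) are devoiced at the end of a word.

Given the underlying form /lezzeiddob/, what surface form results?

lezeidop

Rule 1 (degemination): /zz/ is a geminate; the first /z/ deletes. /dd/ is a geminate; the first /d/ deletes. /lezzeiddob/ → lezeidob.
Rule 2 (final devoicing): /b/ is a voiced stop in word-final position, so it devoices to [p]. /lezeidob/ → lezeidop.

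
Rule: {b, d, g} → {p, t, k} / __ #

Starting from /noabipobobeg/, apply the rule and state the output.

noabipobobek

Scanning /noabipobobeg/: /b/ at position 4 is not in the conditioning environment; /b/ at position 8 is not in the conditioning environment; /b/ at position 10 is not in the conditioning environment; /g/ is a voiced stop in word-final position, so it devoices to [k].
Result: [noabipobobek].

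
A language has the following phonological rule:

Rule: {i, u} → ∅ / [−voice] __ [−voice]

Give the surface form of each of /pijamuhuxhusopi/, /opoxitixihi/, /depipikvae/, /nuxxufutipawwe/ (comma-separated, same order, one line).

/pijamuhuxhusopi/: /u/ is a high vowel flanked by voiceless consonants /h/ and /x/, so it deletes. /u/ is a high vowel flanked by voiceless consonants /h/ and /s/, so it deletes. → [pijamuhxhsopi].
/opoxitixihi/: /i/ is a high vowel flanked by voiceless consonants /x/ and /t/, so it deletes. /i/ is a high vowel flanked by voiceless consonants /t/ and /x/, so it deletes. /i/ is a high vowel flanked by voiceless consonants /x/ and /h/, so it deletes. → [opoxtxhi].
/depipikvae/: /i/ is a high vowel flanked by voiceless consonants /p/ and /p/, so it deletes. /i/ is a high vowel flanked by voiceless consonants /p/ and /k/, so it deletes. → [deppkvae].
/nuxxufutipawwe/: /u/ is a high vowel flanked by voiceless consonants /x/ and /f/, so it deletes. /u/ is a high vowel flanked by voiceless consonants /f/ and /t/, so it deletes. /i/ is a high vowel flanked by voiceless consonants /t/ and /p/, so it deletes. → [nuxxftpawwe].

pijamuhxhsopi, opoxtxhi, deppkvae, nuxxftpawwe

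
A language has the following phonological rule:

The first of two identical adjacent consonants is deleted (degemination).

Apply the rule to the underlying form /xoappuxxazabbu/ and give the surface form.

xoapuxazabu

/pp/ is a geminate; the first /p/ deletes.
/xx/ is a geminate; the first /x/ deletes.
/bb/ is a geminate; the first /b/ deletes.
Surface form: [xoapuxazabu].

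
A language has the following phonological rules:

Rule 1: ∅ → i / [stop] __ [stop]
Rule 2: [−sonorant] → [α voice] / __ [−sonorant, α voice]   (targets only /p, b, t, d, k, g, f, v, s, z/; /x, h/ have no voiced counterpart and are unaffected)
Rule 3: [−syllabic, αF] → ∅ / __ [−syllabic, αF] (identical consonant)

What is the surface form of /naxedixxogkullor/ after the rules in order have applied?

naxedixogikulor

Rule 1 (stop-cluster i-epenthesis): /g/ and /k/ form a stop–stop cluster, so [i] is inserted between them. /naxedixxogkullor/ → naxedixxogikullor.
Rule 2 (regressive voicing assimilation): no segment meets the environment; /naxedixxogikullor/ is unchanged.
Rule 3 (degemination): /xx/ is a geminate; the first /x/ deletes. /ll/ is a geminate; the first /l/ deletes. /naxedixxogikullor/ → naxedixogikulor.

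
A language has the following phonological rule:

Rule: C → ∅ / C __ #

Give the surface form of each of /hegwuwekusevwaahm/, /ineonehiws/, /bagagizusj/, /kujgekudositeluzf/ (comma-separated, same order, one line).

hegwuwekusevwaah, ineonehiw, bagagizus, kujgekudositeluz

/hegwuwekusevwaahm/: /m/ is the second consonant of a word-final cluster /hm/, so it deletes. → [hegwuwekusevwaah].
/ineonehiws/: /s/ is the second consonant of a word-final cluster /ws/, so it deletes. → [ineonehiw].
/bagagizusj/: /j/ is the second consonant of a word-final cluster /sj/, so it deletes. → [bagagizus].
/kujgekudositeluzf/: /f/ is the second consonant of a word-final cluster /zf/, so it deletes. → [kujgekudositeluz].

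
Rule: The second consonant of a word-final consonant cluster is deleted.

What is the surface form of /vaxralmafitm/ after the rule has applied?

vaxralmafit

/m/ is the second consonant of a word-final cluster /tm/, so it deletes.
The other instances of /v/, /x/, /r/, /l/, /m/, /f/, /t/ do not occur in the required environment and remain unchanged.
Surface form: [vaxralmafit].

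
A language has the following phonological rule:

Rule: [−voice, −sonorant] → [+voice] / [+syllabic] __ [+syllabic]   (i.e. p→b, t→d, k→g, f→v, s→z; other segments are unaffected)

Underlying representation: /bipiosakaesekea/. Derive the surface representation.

/p/ is a voiceless obstruent between vowels /i/ and /i/, so it voices to [b].
/s/ is a voiceless obstruent between vowels /o/ and /a/, so it voices to [z].
/k/ is a voiceless obstruent between vowels /a/ and /a/, so it voices to [g].
/s/ is a voiceless obstruent between vowels /e/ and /e/, so it voices to [z].
/k/ is a voiceless obstruent between vowels /e/ and /e/, so it voices to [g].
Surface form: [bibiozagaezegea].

bibiozagaezegea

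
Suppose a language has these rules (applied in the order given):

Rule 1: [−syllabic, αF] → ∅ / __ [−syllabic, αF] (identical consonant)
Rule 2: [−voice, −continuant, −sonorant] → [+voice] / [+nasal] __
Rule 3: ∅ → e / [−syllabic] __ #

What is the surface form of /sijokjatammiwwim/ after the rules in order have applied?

sijokjatamiwime

Rule 1 (degemination): /mm/ is a geminate; the first /m/ deletes. /ww/ is a geminate; the first /w/ deletes. /sijokjatammiwwim/ → sijokjatamiwim.
Rule 2 (post-nasal voicing): no segment meets the environment; /sijokjatamiwim/ is unchanged.
Rule 3 (final e-epenthesis): the form ends in the consonant /m/, so [e] is inserted word-finally. /sijokjatamiwim/ → sijokjatamiwime.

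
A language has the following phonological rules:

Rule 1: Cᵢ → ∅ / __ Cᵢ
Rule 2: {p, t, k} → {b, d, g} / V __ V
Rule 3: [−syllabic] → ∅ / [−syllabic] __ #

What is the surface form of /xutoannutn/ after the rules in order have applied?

xudoanut

Rule 1 (degemination): /nn/ is a geminate; the first /n/ deletes. /xutoannutn/ → xutoanutn.
Rule 2 (intervocalic voicing): /t/ is a voiceless stop between vowels /u/ and /o/, so it voices to [d]. /xutoanutn/ → xudoanutn.
Rule 3 (final cluster simplification): /n/ is the second consonant of a word-final cluster /tn/, so it deletes. /xudoanutn/ → xudoanut.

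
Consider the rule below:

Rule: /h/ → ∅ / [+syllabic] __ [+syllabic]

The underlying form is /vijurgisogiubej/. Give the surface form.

No segment of /vijurgisogiubej/ meets the structural description of the rule, so the form surfaces unchanged.

vijurgisogiubej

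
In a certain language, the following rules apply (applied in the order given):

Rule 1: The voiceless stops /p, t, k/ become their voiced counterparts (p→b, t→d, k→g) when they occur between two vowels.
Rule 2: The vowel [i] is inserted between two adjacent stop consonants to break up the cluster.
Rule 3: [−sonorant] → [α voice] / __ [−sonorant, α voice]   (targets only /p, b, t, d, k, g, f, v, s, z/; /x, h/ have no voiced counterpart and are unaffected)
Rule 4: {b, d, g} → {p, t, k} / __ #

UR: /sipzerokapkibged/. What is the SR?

sibzerogapikibiget

Rule 1 (intervocalic voicing): /k/ is a voiceless stop between vowels /o/ and /a/, so it voices to [g]. /sipzerokapkibged/ → sipzerogapkibged.
Rule 2 (stop-cluster i-epenthesis): /p/ and /k/ form a stop–stop cluster, so [i] is inserted between them. /b/ and /g/ form a stop–stop cluster, so [i] is inserted between them. /sipzerogapkibged/ → sipzerogapikibiged.
Rule 3 (regressive voicing assimilation): /p/ precedes the voiced obstruent /z/, so it voices to [b] by assimilation. /sipzerogapikibiged/ → sibzerogapikibiged.
Rule 4 (final devoicing): /d/ is a voiced stop in word-final position, so it devoices to [t]. /sibzerogapikibiged/ → sibzerogapikibiget.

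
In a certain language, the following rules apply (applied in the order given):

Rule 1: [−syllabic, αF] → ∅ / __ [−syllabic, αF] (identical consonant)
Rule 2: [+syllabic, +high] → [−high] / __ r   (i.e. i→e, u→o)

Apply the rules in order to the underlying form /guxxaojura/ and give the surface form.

Rule 1 (degemination): /xx/ is a geminate; the first /x/ deletes. /guxxaojura/ → guxaojura.
Rule 2 (pre-rhotic lowering): /u/ is a high vowel immediately before /r/, so it lowers to [o]. /guxaojura/ → guxaojora.

guxaojora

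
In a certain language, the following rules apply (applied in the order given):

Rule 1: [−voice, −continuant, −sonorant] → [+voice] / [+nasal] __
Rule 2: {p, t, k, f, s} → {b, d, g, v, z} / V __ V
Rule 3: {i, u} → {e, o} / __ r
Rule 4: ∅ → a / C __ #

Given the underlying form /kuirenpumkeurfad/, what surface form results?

Rule 1 (post-nasal voicing): /p/ is a voiceless stop immediately after the nasal /n/, so it voices to [b]. /k/ is a voiceless stop immediately after the nasal /m/, so it voices to [g]. /kuirenpumkeurfad/ → kuirenbumgeurfad.
Rule 2 (intervocalic voicing): no segment meets the environment; /kuirenbumgeurfad/ is unchanged.
Rule 3 (pre-rhotic lowering): /i/ is a high vowel immediately before /r/, so it lowers to [e]. /u/ is a high vowel immediately before /r/, so it lowers to [o]. /kuirenbumgeurfad/ → kuerenbumgeorfad.
Rule 4 (final a-epenthesis): the form ends in the consonant /d/, so [a] is inserted word-finally. /kuerenbumgeorfad/ → kuerenbumgeorfada.

kuerenbumgeorfada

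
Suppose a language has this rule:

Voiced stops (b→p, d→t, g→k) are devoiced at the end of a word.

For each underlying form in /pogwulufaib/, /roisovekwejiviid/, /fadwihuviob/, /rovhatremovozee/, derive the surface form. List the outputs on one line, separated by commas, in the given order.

/pogwulufaib/: /b/ is a voiced stop in word-final position, so it devoices to [p]. → [pogwulufaip].
/roisovekwejiviid/: /d/ is a voiced stop in word-final position, so it devoices to [t]. → [roisovekwejiviit].
/fadwihuviob/: /b/ is a voiced stop in word-final position, so it devoices to [p]. → [fadwihuviop].
/rovhatremovozee/: the rule's environment is not met; surfaces unchanged as [rovhatremovozee].

pogwulufaip, roisovekwejiviit, fadwihuviop, rovhatremovozee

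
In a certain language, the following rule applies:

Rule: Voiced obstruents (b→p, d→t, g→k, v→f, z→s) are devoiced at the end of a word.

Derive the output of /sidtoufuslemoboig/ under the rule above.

/g/ is a voiced obstruent in word-final position, so it devoices to [k].
Surface form: [sidtoufuslemoboik].

sidtoufuslemoboik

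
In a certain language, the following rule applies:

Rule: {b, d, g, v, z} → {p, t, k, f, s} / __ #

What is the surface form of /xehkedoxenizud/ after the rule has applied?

/d/ is a voiced obstruent in word-final position, so it devoices to [t].
The other instances of /d/, /z/ do not occur in the required environment and remain unchanged.
Surface form: [xehkedoxenizut].

xehkedoxenizut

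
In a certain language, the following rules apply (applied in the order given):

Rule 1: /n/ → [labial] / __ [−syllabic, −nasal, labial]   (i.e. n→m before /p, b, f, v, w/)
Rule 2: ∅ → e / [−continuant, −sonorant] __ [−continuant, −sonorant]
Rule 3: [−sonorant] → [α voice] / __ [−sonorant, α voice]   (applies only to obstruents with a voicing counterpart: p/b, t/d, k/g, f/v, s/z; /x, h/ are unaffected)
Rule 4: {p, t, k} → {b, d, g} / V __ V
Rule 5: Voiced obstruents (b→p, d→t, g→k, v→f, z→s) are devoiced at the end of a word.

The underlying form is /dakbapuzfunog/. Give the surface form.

dagebabusfunok

Rule 1 (nasal place assimilation): no segment meets the environment; /dakbapuzfunog/ is unchanged.
Rule 2 (stop-cluster e-epenthesis): /k/ and /b/ form a stop–stop cluster, so [e] is inserted between them. /dakbapuzfunog/ → dakebapuzfunog.
Rule 3 (regressive voicing assimilation): /z/ precedes the voiceless obstruent /f/, so it devoices to [s] by assimilation. /dakebapuzfunog/ → dakebapusfunog.
Rule 4 (intervocalic voicing): /k/ is a voiceless stop between vowels /a/ and /e/, so it voices to [g]. /p/ is a voiceless stop between vowels /a/ and /u/, so it voices to [b]. /dakebapusfunog/ → dagebabusfunog.
Rule 5 (final devoicing): /g/ is a voiced obstruent in word-final position, so it devoices to [k]. /dagebabusfunog/ → dagebabusfunok.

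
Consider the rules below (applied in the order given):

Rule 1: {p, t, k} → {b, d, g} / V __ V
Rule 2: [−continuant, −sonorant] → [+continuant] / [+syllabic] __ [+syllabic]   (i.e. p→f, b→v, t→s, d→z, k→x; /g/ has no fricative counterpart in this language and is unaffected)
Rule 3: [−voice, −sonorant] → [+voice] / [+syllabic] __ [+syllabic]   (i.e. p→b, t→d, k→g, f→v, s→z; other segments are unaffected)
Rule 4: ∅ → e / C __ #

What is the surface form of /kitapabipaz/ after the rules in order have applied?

Rule 1 (intervocalic voicing): /t/ is a voiceless stop between vowels /i/ and /a/, so it voices to [d]. /p/ is a voiceless stop between vowels /a/ and /a/, so it voices to [b]. /p/ is a voiceless stop between vowels /i/ and /a/, so it voices to [b]. /kitapabipaz/ → kidababibaz.
Rule 2 (intervocalic spirantization): /d/ is a stop between vowels /i/ and /a/, so it spirantizes to the fricative [z]. /b/ is a stop between vowels /a/ and /a/, so it spirantizes to the fricative [v]. /b/ is a stop between vowels /a/ and /i/, so it spirantizes to the fricative [v]. /b/ is a stop between vowels /i/ and /a/, so it spirantizes to the fricative [v]. /kidababibaz/ → kizavavivaz.
Rule 3 (intervocalic voicing): no segment meets the environment; /kizavavivaz/ is unchanged.
Rule 4 (final e-epenthesis): the form ends in the consonant /z/, so [e] is inserted word-finally. /kizavavivaz/ → kizavavivaze.

kizavavivaze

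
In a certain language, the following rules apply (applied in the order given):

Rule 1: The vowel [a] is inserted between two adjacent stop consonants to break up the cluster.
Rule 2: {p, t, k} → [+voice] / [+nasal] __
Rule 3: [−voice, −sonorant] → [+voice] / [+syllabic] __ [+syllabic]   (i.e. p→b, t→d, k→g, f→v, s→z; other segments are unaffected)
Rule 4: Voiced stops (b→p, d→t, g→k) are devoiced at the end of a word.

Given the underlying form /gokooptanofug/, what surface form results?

gogoobadanovuk

Rule 1 (stop-cluster a-epenthesis): /p/ and /t/ form a stop–stop cluster, so [a] is inserted between them. /gokooptanofug/ → gokoopatanofug.
Rule 2 (post-nasal voicing): no segment meets the environment; /gokoopatanofug/ is unchanged.
Rule 3 (intervocalic voicing): /k/ is a voiceless obstruent between vowels /o/ and /o/, so it voices to [g]. /p/ is a voiceless obstruent between vowels /o/ and /a/, so it voices to [b]. /t/ is a voiceless obstruent between vowels /a/ and /a/, so it voices to [d]. /f/ is a voiceless obstruent between vowels /o/ and /u/, so it voices to [v]. /gokoopatanofug/ → gogoobadanovug.
Rule 4 (final devoicing): /g/ is a voiced stop in word-final position, so it devoices to [k]. /gogoobadanovug/ → gogoobadanovuk.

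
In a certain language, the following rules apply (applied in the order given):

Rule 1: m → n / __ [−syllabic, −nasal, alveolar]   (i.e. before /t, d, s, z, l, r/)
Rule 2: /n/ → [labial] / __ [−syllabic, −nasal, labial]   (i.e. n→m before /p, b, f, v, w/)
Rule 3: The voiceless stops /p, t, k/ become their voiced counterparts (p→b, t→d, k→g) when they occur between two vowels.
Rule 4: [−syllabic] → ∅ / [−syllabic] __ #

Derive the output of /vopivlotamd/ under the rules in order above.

vobivlodan

Rule 1 (nasal place assimilation): /m/ precedes the alveolar consonant /d/, so it assimilates in place to [n]. /vopivlotamd/ → vopivlotand.
Rule 2 (nasal place assimilation): no segment meets the environment; /vopivlotand/ is unchanged.
Rule 3 (intervocalic voicing): /p/ is a voiceless stop between vowels /o/ and /i/, so it voices to [b]. /t/ is a voiceless stop between vowels /o/ and /a/, so it voices to [d]. /vopivlotand/ → vobivlodand.
Rule 4 (final cluster simplification): /d/ is the second consonant of a word-final cluster /nd/, so it deletes. /vobivlodand/ → vobivlodan.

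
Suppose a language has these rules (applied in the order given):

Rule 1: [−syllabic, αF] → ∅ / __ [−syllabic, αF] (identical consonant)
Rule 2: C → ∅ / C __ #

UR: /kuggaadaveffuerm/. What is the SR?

Rule 1 (degemination): /gg/ is a geminate; the first /g/ deletes. /ff/ is a geminate; the first /f/ deletes. /kuggaadaveffuerm/ → kugaadavefuerm.
Rule 2 (final cluster simplification): /m/ is the second consonant of a word-final cluster /rm/, so it deletes. /kugaadavefuerm/ → kugaadavefuer.

kugaadavefuer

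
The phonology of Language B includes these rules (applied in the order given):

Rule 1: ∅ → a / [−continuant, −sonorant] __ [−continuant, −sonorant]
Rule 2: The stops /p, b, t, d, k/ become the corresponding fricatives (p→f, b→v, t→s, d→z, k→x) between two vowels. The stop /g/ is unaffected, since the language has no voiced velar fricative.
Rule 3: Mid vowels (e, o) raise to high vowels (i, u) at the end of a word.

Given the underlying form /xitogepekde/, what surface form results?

xisogefexazi

Rule 1 (stop-cluster a-epenthesis): /k/ and /d/ form a stop–stop cluster, so [a] is inserted between them. /xitogepekde/ → xitogepekade.
Rule 2 (intervocalic spirantization): /t/ is a stop between vowels /i/ and /o/, so it spirantizes to the fricative [s]. /p/ is a stop between vowels /e/ and /e/, so it spirantizes to the fricative [f]. /k/ is a stop between vowels /e/ and /a/, so it spirantizes to the fricative [x]. /d/ is a stop between vowels /a/ and /e/, so it spirantizes to the fricative [z]. /xitogepekade/ → xisogefexaze.
Rule 3 (final vowel raising): /e/ is a mid vowel in word-final position, so it raises to [i]. /xisogefexaze/ → xisogefexazi.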